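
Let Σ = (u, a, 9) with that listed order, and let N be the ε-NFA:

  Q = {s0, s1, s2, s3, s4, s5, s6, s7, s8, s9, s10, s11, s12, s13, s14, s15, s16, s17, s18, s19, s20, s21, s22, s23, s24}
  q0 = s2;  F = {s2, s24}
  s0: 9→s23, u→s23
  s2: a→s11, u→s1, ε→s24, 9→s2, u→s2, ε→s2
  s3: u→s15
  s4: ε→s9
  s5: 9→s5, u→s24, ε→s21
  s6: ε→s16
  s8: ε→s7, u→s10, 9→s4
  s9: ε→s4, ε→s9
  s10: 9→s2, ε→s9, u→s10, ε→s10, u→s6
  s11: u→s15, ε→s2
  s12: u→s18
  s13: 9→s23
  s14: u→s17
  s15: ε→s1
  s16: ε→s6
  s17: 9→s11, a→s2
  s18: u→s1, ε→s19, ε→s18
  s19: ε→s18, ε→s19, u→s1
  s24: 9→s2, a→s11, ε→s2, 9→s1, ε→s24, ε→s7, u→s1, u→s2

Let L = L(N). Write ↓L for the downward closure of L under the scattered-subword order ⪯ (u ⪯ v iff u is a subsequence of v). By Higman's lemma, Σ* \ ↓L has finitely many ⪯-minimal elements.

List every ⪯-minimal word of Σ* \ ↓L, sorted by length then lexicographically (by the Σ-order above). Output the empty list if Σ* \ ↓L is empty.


|Q|=25, |F|=2, |δ|=47 (20 ε).
min D↑ (1 st, q0=0, F={}): 0:u→0,a→0,9→0.
L(D↑) = ∅ ⇒ ↓L = Σ*.

min(Σ*\↓L) = [].


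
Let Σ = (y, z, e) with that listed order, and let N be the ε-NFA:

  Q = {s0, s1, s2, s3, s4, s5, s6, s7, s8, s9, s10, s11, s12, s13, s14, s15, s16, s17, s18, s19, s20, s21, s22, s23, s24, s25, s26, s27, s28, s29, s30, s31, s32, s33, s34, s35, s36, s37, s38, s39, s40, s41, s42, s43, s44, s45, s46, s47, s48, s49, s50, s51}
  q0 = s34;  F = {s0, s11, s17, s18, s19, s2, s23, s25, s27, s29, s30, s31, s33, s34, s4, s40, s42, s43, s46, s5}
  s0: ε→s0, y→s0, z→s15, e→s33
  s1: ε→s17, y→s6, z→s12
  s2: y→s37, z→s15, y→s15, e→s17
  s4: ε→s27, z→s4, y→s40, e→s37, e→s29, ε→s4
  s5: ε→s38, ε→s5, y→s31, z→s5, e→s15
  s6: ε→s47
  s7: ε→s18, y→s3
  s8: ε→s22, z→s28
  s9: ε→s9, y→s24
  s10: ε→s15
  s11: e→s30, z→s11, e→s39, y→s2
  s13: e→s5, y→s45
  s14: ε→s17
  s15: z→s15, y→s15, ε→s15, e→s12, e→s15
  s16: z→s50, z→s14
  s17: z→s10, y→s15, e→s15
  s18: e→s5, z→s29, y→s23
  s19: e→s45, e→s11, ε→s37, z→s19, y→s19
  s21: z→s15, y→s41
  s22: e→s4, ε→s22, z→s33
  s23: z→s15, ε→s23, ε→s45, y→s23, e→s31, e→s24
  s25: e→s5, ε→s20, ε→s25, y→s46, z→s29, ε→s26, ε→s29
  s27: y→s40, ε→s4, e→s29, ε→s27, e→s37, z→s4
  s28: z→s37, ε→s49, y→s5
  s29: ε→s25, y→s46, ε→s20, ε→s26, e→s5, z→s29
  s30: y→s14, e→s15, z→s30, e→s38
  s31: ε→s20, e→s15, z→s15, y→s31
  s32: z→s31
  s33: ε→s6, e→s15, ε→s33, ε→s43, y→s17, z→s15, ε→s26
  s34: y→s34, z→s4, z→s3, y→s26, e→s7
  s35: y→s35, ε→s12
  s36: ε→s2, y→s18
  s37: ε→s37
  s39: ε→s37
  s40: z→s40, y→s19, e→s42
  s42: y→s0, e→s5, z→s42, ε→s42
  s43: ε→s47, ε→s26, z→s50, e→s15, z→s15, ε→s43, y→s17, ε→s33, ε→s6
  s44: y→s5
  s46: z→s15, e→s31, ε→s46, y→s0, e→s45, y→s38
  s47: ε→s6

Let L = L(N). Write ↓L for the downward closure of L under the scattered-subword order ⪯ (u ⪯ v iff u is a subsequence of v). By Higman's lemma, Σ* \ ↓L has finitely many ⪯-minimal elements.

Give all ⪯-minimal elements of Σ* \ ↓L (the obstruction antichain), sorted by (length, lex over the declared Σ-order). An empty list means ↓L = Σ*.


Antichain: [eyz, eee, zyyeyy].

|Q|=52, |F|=20, |δ|=139 (44 ε).
min D↑ (18 st, q0=0, F={10}): 0:y→0,z→1,e→2 1:y→3,z→1,e→4 2:y→5,z→4,e→6 3:y→7,z→3,e→8 4:y→9,z→4,e→6 5:y→5,z→10,e→11 6:y→11,z→6,e→10 7:y→7,z→7,e→12 8:y→13,z→8,e→6 9:y→13,z→10,e→11 10:y→10,z→10,e→10 11:y→11,z→10,e→10 12:y→14,z→12,e→15 13:y→13,z→10,e→16 14:y→10,z→10,e→17 15:y→17,z→15,e→10 16:y→17,z→10,e→10 17:y→10,z→10,e→10 [Hopcroft].
'eyz': |S_i|=[36, 31, 22, 4] end={s10,s12,s15,s50} ∉↓L; 3/3 deletions ∈↓L.
'eee': N↓-sim [36, 31, 20, 3] end={s12,s15,s38} ∉↓L; 3/3 deletions ∈↓L.
'zyyeyy': run [36, 31, 26, 22, 18, 7, 3] end={s12,s15,s37} rej; 6/6 del acc.
3 obstructions.


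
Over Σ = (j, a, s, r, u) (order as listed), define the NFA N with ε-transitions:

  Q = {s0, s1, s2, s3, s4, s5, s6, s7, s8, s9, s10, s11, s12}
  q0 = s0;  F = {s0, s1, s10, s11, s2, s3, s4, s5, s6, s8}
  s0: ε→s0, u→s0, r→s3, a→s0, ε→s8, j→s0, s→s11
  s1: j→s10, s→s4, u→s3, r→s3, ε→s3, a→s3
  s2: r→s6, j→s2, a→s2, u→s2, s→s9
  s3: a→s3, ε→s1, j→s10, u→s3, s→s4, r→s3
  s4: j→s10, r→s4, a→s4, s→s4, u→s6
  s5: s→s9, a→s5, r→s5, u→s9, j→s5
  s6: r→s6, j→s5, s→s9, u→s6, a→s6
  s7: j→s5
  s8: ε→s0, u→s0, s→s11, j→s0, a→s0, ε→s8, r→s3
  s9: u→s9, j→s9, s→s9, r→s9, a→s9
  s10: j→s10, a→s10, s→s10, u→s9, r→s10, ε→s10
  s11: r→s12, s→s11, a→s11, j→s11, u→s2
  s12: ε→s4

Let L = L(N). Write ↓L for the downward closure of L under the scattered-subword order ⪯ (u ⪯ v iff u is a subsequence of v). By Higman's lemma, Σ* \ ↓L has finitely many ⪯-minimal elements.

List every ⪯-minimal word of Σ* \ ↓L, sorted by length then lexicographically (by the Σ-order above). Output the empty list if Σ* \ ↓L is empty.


A = [sus, rju].

|Q|=13, |F|=10, |δ|=64 (8 ε).
min D↑ (9 st, q0=0, F={7}): 0:j→0,a→0,s→1,r→2,u→0 1:j→1,a→1,s→1,r→3,u→4 2:j→5,a→2,s→3,r→2,u→2 3:j→5,a→3,s→3,r→3,u→6 4:j→4,a→4,s→7,r→6,u→4 5:j→5,a→5,s→5,r→5,u→7 6:j→8,a→6,s→7,r→6,u→6 7:j→7,a→7,s→7,r→7,u→7 8:j→8,a→8,s→7,r→8,u→7 (ε-aug+det+¬).
'sus': N↓-sim [12, 8, 4, 1] end={s9} ∉↓L; 3/3 del acc.
'rju': run [12, 8, 3, 1] end={s9} rej; 3/3 single-dels accept.
2 minimals (antichain).


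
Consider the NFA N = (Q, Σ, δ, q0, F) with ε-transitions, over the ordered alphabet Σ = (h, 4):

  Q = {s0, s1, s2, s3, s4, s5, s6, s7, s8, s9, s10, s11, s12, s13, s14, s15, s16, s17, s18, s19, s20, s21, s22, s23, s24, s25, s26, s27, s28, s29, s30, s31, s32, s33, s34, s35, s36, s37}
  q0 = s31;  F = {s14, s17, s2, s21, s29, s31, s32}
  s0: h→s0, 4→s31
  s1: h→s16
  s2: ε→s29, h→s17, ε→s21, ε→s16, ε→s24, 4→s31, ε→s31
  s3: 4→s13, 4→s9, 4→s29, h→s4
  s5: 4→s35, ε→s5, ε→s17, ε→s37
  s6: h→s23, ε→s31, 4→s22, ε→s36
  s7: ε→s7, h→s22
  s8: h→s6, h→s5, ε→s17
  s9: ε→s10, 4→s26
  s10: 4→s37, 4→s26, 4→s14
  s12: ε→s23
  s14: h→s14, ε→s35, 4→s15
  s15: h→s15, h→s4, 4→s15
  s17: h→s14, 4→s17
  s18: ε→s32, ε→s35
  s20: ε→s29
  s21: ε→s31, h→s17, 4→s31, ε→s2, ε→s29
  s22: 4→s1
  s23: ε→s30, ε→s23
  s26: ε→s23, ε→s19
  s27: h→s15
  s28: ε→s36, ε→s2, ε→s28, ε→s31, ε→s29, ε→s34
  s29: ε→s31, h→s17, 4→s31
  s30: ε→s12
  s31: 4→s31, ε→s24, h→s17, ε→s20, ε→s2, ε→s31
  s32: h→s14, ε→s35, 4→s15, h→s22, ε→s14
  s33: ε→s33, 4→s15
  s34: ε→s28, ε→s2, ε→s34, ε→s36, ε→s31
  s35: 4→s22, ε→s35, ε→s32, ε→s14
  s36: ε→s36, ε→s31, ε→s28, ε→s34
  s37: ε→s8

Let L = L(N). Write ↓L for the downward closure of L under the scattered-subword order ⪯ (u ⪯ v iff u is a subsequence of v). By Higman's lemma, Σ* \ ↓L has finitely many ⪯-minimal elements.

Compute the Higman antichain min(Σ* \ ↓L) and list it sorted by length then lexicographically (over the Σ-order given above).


min(Σ*\↓L) = [hh4].

|Q|=38, |F|=7, |δ|=92 (53 ε).
min D↑ (4 st, q0=0, F={3}): 0:h→1,4→0 1:h→2,4→1 2:h→2,4→3 3:h→3,4→3 (ε-aug+det+¬).
'hh4': run [15, 9, 8, 5] end={s1,s15,s16,s22,s4} rej; 3/3 single-dels accept.
1 words, ⪯-incomp.


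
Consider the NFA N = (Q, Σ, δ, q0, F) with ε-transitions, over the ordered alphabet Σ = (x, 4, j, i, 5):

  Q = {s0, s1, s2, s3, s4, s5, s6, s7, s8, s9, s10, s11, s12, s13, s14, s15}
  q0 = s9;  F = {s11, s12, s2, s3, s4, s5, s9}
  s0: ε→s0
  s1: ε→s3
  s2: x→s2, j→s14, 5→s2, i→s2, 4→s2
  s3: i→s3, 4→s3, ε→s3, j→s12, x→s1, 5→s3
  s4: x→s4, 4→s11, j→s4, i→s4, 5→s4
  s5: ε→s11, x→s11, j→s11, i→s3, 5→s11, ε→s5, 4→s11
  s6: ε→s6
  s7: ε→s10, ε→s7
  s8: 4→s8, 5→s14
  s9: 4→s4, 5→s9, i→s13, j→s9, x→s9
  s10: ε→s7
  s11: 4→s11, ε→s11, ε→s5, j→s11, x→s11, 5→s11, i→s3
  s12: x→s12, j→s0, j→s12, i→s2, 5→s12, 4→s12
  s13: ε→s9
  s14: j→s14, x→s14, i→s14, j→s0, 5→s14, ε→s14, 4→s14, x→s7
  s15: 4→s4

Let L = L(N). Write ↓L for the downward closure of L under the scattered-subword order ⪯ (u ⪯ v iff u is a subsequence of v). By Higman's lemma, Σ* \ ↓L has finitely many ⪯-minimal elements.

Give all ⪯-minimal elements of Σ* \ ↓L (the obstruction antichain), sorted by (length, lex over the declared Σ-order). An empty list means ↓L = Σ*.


|Q|=16, |F|=7, |δ|=59 (13 ε).
min D↑ (7 st, q0=0, F={6}): 0:x→0,4→1,j→0,i→0,5→0 1:x→1,4→2,j→1,i→1,5→1 2:x→2,4→2,j→2,i→3,5→2 3:x→3,4→3,j→4,i→3,5→3 4:x→4,4→4,j→4,i→5,5→4 5:x→5,4→5,j→6,i→5,5→5 6:x→6,4→6,j→6,i→6,5→6 [Hopcroft].
'44ijij': N↓-sim [13, 11, 10, 8, 6, 5, 4] end={s0,s10,s14,s7} rej; 6/6 del acc.
1 obstructions.

A = [44ijij].


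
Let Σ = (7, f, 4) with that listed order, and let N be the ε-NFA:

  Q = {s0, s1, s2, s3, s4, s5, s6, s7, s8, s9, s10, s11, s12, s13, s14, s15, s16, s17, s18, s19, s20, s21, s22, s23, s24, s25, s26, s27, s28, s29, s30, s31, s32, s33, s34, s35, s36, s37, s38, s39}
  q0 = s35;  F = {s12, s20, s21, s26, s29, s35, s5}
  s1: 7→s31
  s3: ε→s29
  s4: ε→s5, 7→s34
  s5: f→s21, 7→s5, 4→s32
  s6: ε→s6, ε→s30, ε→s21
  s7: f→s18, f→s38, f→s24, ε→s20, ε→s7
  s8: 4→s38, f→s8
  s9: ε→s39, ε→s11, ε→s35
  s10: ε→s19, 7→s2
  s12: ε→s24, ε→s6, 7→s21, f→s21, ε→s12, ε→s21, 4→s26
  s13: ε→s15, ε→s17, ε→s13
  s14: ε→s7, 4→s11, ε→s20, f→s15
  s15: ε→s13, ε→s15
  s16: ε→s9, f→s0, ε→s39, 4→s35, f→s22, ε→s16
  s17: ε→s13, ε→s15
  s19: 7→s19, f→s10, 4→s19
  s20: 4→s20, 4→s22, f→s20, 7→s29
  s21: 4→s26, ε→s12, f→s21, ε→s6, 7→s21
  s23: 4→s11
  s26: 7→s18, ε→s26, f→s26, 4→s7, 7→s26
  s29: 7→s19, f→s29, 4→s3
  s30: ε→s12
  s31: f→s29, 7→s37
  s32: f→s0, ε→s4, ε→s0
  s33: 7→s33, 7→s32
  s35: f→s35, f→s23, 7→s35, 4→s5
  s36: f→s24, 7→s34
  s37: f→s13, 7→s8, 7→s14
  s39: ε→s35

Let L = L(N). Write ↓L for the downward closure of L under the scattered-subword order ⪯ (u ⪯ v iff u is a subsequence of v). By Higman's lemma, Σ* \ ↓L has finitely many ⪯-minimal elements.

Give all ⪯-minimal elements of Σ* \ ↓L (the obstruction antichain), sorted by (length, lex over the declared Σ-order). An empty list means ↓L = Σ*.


|Q|=40, |F|=7, |δ|=85 (34 ε).
min D↑ (7 st, q0=0, F={6}): 0:7→0,f→0,4→1 1:7→1,f→2,4→1 2:7→2,f→2,4→3 3:7→3,f→3,4→4 4:7→5,f→4,4→4 5:7→6,f→5,4→5 6:7→6,f→6,4→6 (ε-aug+det+¬).
'4f4477': |S_i|=[24, 22, 17, 12, 11, 5, 3] end={s10,s19,s2} — reject; 6/6 deletions ∈↓L.
1 minimals (antichain).

Antichain: [4f4477].


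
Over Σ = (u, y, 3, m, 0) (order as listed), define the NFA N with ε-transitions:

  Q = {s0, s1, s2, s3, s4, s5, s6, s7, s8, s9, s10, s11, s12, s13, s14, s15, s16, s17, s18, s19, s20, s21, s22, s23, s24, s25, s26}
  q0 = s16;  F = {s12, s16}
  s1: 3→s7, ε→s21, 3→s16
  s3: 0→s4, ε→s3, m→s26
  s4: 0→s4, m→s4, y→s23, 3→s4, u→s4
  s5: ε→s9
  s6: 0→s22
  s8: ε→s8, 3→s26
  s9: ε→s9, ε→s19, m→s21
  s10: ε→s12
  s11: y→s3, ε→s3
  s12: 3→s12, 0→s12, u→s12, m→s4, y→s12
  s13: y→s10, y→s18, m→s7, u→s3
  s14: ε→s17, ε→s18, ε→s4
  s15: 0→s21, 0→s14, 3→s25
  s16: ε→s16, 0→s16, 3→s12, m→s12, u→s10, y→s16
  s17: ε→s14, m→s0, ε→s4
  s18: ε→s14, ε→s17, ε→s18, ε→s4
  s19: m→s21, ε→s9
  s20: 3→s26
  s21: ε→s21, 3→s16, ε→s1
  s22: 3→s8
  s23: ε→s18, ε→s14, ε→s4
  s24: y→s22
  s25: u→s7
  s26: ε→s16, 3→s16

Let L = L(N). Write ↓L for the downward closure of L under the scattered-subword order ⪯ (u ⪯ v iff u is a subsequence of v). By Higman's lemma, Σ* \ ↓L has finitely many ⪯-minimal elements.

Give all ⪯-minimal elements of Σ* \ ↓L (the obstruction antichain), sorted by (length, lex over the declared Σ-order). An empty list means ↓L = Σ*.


min(Σ*\↓L) = [um, 3m, mm].

|Q|=27, |F|=2, |δ|=63 (25 ε).
min D↑ (3 st, q0=0, F={2}): 0:u→1,y→0,3→1,m→1,0→0 1:u→1,y→1,3→1,m→2,0→1 2:u→2,y→2,3→2,m→2,0→2 (ε-aug+det+¬).
'um': run [9, 8, 6] end={s0,s14,s17,s18,s23,s4} rej; 2/2 single-dels accept.
'3m': N↓-sim [9, 7, 6] end={s0,s14,s17,s18,s23,s4} — reject; 2/2 del acc.
'mm': run [9, 7, 6] end={s0,s14,s17,s18,s23,s4} ∉↓L; 2/2 single-dels accept.
3 obstructions.


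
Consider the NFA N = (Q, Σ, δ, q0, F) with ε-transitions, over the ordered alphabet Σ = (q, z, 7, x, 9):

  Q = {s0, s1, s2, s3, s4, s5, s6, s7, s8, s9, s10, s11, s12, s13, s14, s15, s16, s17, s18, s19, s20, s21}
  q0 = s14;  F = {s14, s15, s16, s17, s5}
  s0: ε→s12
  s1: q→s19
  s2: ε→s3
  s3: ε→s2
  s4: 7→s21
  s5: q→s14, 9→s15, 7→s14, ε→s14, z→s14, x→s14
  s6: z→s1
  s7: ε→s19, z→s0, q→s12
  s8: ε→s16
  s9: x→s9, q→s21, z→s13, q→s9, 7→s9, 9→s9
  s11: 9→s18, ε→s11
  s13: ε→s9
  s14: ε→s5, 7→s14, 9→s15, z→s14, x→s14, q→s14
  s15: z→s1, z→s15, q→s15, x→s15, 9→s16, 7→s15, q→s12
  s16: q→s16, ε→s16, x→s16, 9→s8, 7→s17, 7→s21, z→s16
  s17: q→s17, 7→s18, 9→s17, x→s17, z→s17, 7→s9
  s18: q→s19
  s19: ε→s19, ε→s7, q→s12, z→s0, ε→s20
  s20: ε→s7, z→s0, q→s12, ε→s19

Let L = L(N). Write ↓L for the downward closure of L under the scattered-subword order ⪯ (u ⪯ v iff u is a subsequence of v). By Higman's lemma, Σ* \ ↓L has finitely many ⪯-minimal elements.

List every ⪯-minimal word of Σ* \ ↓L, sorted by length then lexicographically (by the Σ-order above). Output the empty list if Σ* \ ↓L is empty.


min(Σ*\↓L) = [9977].

|Q|=22, |F|=5, |δ|=61 (15 ε).
min D↑ (5 st, q0=0, F={4}): 0:q→0,z→0,7→0,x→0,9→1 1:q→1,z→1,7→1,x→1,9→2 2:q→2,z→2,7→3,x→2,9→2 3:q→3,z→3,7→4,x→3,9→3 4:q→4,z→4,7→4,x→4,9→4.
'9977': N↓-sim [16, 14, 12, 10, 9] end={s0,s12,s13,s18,s19,s20,s21,s7,s9} rej; 4/4 single-dels accept.
1 words, ⪯-incomp.


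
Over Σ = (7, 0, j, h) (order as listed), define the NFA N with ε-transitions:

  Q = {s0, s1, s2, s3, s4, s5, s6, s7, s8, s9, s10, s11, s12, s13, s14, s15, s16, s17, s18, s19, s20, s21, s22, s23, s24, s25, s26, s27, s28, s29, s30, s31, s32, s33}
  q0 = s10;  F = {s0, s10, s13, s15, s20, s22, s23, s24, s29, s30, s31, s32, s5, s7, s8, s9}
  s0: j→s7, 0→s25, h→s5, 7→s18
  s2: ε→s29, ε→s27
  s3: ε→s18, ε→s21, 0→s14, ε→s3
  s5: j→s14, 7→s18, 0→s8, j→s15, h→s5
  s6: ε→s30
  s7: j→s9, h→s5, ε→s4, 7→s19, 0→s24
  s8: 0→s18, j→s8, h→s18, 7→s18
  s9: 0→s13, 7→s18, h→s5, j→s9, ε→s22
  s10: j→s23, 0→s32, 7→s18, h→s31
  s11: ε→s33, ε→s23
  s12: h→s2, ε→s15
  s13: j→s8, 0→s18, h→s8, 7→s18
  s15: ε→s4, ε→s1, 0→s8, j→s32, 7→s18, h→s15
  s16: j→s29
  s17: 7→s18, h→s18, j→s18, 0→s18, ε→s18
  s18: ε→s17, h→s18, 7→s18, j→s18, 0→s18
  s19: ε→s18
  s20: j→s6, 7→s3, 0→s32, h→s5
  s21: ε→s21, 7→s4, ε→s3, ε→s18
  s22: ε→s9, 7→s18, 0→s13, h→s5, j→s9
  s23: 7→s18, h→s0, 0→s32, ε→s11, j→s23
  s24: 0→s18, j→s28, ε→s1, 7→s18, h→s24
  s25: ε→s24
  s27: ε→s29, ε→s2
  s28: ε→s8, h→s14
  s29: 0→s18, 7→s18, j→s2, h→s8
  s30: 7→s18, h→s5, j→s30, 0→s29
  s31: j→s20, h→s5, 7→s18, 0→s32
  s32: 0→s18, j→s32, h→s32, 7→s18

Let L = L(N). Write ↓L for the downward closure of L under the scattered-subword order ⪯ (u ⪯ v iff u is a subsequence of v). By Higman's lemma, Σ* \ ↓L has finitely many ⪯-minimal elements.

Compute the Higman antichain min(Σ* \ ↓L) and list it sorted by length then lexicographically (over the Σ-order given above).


|Q|=34, |F|=16, |δ|=104 (26 ε).
min D↑ (16 st, q0=0, F={1}): 0:7→1,0→2,j→3,h→4 1:7→1,0→1,j→1,h→1 2:7→1,0→1,j→2,h→2 3:7→1,0→2,j→3,h→5 4:7→1,0→2,j→6,h→7 5:7→1,0→8,j→9,h→7 6:7→1,0→2,j→10,h→7 7:7→1,0→11,j→12,h→7 8:7→1,0→1,j→11,h→8 9:7→1,0→8,j→13,h→7 10:7→1,0→14,j→10,h→7 11:7→1,0→1,j→11,h→1 12:7→1,0→11,j→2,h→12 13:7→1,0→15,j→13,h→7 14:7→1,0→1,j→14,h→11 15:7→1,0→1,j→11,h→11 (ε-aug+det+¬).
'7': run [31, 7] end={s14,s17,s18,s19,s21,s3,s4} rej; 1/1 deletions ∈↓L.
'00': |S_i|=[31, 13, 2] end={s17,s18} ∉↓L; 2/2 single-dels accept.
'hh0h': |S_i|=[31, 27, 11, 3, 2] end={s17,s18} — reject; 4/4 del acc.
'jh0jh': run [31, 29, 18, 9, 5, 3] end={s14,s17,s18} — reject; 5/5 single-dels accept.
'hhjj0': |S_i|=[31, 27, 11, 9, 4, 2] end={s17,s18} rej; 5/5 deletions ∈↓L.
'hjj0hh': run [31, 27, 24, 18, 7, 3, 2] end={s17,s18} ∉↓L; 6/6 del acc.
6 words, ⪯-incomp.

Antichain: [7, 00, hh0h, jh0jh, hhjj0, hjj0hh].


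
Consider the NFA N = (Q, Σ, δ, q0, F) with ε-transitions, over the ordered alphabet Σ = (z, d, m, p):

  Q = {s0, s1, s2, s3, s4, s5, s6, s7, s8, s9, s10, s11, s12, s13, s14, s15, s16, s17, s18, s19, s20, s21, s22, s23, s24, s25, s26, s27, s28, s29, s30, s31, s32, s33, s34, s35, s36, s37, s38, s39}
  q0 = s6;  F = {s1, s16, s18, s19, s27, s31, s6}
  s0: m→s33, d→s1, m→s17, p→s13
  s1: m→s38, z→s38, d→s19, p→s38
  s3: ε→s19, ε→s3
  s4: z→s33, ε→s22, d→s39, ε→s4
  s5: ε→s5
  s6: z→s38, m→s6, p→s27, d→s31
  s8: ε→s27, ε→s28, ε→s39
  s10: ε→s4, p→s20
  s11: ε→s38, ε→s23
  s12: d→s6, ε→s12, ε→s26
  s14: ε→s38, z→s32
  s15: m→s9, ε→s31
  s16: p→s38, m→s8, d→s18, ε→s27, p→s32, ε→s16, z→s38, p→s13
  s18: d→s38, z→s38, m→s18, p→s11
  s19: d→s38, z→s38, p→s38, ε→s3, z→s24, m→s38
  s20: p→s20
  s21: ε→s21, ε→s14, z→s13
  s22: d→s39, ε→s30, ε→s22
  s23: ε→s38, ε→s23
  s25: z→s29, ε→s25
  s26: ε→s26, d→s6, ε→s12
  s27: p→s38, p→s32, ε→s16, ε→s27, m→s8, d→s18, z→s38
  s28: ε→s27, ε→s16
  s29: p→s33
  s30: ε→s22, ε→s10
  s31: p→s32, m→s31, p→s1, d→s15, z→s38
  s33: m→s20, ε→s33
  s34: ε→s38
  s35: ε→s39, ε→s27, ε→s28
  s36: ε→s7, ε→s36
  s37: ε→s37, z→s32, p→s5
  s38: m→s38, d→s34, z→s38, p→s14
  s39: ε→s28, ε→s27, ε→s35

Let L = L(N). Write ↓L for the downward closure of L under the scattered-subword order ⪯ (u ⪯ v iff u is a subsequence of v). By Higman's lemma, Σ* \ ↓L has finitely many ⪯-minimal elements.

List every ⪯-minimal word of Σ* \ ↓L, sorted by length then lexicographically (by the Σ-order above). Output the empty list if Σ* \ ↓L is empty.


Antichain: [z, pp, dpm, pdd].

|Q|=40, |F|=7, |δ|=100 (44 ε).
min D↑ (7 st, q0=0, F={1}): 0:z→1,d→2,m→0,p→3 1:z→1,d→1,m→1,p→1 2:z→1,d→2,m→2,p→4 3:z→1,d→5,m→3,p→1 4:z→1,d→6,m→1,p→1 5:z→1,d→1,m→5,p→1 6:z→1,d→1,m→1,p→1 (ε-aug+det+¬).
'z': N↓-sim [22, 5] end={s14,s24,s32,s34,s38} ∉↓L; 1/1 single-dels accept.
'pp': N↓-sim [22, 18, 7] end={s11,s13,s14,s23,s32,s34,s38} rej; 2/2 deletions ∈↓L.
'dpm': run [22, 14, 10, 4] end={s14,s32,s34,s38} — reject; 3/3 single-dels accept.
'pdd': run [22, 18, 10, 4] end={s14,s32,s34,s38} — reject; 3/3 single-dels accept.
4 words, ⪯-incomp.


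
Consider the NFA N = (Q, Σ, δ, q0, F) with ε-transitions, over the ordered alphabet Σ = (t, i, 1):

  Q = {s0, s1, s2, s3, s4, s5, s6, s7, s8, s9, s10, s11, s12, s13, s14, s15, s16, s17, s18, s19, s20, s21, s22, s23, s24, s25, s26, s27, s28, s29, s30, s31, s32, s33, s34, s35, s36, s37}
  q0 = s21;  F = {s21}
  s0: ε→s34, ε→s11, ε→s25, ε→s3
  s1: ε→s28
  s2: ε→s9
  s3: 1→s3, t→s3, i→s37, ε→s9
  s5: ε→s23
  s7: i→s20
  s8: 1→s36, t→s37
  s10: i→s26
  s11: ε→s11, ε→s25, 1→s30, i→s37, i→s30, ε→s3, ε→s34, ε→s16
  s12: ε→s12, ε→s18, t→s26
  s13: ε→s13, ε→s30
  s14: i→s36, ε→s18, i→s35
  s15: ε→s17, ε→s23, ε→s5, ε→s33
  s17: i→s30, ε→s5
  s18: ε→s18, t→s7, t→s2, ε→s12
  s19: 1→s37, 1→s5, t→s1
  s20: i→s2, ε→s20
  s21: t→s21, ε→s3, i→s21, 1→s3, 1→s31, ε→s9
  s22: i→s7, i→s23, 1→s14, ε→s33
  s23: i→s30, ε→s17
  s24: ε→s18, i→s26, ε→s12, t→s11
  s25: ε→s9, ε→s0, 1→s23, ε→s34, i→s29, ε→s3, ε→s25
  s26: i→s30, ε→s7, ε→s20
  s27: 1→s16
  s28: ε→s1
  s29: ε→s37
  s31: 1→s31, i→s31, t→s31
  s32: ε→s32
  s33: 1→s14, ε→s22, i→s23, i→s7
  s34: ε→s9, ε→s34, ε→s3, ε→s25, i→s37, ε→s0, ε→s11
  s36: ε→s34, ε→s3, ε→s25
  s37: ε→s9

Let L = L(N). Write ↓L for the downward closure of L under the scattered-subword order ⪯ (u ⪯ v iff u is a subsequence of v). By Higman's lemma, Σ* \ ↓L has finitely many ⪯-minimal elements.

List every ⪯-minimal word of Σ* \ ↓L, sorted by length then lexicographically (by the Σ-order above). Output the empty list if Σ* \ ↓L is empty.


|Q|=38, |F|=1, |δ|=94 (53 ε).
min D↑ (2 st, q0=0, F={1}): 0:t→0,i→0,1→1 1:t→1,i→1,1→1 (ε-aug+det+¬).
'1': N↓-sim [5, 4] end={s3,s31,s37,s9} ∉↓L; 1/1 deletions ∈↓L.
1 obstructions.

Antichain: [1].


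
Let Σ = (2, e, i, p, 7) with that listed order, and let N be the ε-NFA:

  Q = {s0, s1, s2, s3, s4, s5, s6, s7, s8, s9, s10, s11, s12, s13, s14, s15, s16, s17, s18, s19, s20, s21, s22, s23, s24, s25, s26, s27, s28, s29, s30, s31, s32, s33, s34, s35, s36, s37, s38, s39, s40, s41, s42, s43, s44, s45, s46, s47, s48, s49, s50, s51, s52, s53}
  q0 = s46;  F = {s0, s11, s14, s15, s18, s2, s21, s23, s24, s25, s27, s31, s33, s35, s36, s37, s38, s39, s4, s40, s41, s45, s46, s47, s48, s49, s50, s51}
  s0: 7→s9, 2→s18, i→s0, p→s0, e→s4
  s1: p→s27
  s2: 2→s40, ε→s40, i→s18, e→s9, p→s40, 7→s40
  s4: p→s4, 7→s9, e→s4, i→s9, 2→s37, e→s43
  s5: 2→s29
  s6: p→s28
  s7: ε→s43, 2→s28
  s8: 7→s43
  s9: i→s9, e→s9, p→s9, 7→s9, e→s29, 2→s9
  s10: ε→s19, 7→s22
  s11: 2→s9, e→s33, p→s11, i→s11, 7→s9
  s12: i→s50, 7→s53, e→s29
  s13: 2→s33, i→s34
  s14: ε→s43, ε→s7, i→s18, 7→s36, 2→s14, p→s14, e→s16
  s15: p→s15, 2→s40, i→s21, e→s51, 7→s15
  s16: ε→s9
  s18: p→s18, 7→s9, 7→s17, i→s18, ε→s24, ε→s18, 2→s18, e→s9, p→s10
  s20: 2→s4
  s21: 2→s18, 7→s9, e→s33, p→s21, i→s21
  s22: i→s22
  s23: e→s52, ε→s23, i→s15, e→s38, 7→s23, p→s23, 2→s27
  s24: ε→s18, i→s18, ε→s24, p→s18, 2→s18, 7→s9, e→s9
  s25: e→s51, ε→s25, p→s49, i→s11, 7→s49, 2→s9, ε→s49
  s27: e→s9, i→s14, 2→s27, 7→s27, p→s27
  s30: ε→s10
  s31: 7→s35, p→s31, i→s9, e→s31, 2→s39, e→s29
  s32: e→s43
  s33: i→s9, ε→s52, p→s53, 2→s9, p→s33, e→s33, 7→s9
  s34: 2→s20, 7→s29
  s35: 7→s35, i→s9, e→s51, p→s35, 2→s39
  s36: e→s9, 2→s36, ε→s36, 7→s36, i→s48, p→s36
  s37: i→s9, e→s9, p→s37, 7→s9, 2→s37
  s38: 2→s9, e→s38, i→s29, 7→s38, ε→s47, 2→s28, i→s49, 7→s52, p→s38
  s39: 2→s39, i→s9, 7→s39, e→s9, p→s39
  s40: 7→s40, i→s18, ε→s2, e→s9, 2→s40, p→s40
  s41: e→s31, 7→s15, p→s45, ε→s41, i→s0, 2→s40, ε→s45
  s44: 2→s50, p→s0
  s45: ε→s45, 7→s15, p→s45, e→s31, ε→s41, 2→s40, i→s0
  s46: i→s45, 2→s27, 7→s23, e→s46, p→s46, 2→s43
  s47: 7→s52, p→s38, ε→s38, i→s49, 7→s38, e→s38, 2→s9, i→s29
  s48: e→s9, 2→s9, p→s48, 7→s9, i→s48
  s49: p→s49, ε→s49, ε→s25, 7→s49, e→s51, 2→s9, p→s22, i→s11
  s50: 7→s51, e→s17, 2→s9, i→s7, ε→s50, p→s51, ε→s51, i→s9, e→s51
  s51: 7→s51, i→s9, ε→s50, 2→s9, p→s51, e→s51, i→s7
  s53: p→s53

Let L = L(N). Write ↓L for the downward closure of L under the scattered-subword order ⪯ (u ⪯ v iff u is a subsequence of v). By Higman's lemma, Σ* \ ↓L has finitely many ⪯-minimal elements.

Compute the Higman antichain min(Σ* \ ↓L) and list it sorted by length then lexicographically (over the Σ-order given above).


A = [2e, iei, ii7, 7e2, 2i7i2].

|Q|=54, |F|=28, |δ|=209 (28 ε).
min D↑ (23 st, q0=0, F={4}): 0:2→1,e→0,i→2,p→0,7→3 1:2→1,e→4,i→5,p→1,7→1 2:2→6,e→7,i→8,p→2,7→9 3:2→1,e→10,i→9,p→3,7→3 4:2→4,e→4,i→4,p→4,7→4 5:2→5,e→4,i→11,p→5,7→12 6:2→6,e→4,i→11,p→6,7→6 7:2→13,e→7,i→4,p→7,7→14 8:2→11,e→15,i→8,p→8,7→4 9:2→6,e→16,i→17,p→9,7→9 10:2→4,e→10,i→18,p→10,7→10 11:2→11,e→4,i→11,p→11,7→4 12:2→12,e→4,i→19,p→12,7→12 13:2→13,e→4,i→4,p→13,7→13 14:2→13,e→16,i→4,p→14,7→14 15:2→20,e→15,i→4,p→15,7→4 16:2→4,e→16,i→4,p→16,7→16 17:2→11,e→21,i→17,p→17,7→4 18:2→4,e→16,i→22,p→18,7→18 19:2→4,e→4,i→19,p→19,7→4 20:2→20,e→4,i→4,p→20,7→4 21:2→4,e→21,i→4,p→21,7→4 22:2→4,e→21,i→22,p→22,7→4 [Hopcroft].
'2e': run [40, 20, 3] end={s16,s29,s9} ∉↓L; 2/2 del acc.
'iei': run [40, 35, 17, 5] end={s28,s29,s43,s7,s9} — reject; 3/3 del acc.
'ii7': run [40, 35, 20, 4] end={s17,s22,s29,s9} — reject; 3/3 single-dels accept.
'7e2': |S_i|=[40, 33, 18, 3] end={s28,s29,s9} rej; 3/3 deletions ∈↓L.
'2i7i2': N↓-sim [40, 20, 15, 6, 4, 2] end={s29,s9} — reject; 5/5 deletions ∈↓L.
5 words, ⪯-incomp.


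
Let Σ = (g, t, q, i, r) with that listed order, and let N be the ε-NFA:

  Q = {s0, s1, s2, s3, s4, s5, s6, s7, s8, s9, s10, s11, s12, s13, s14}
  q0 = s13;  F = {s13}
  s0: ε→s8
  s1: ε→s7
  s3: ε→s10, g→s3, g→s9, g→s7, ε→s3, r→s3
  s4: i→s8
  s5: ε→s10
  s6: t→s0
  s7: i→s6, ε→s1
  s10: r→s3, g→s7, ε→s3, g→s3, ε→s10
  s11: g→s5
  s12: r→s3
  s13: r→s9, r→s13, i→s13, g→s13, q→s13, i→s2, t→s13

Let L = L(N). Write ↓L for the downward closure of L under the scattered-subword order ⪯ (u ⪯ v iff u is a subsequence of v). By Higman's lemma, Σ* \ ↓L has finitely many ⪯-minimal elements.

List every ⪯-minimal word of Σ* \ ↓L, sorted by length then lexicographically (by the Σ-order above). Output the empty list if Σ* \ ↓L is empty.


|Q|=15, |F|=1, |δ|=27 (8 ε).
min D↑ (1 st, q0=0, F={}): 0:g→0,t→0,q→0,i→0,r→0 (ε-aug+det+¬).
L(D↑) = ∅; no obstructions.

min(Σ*\↓L) = [].


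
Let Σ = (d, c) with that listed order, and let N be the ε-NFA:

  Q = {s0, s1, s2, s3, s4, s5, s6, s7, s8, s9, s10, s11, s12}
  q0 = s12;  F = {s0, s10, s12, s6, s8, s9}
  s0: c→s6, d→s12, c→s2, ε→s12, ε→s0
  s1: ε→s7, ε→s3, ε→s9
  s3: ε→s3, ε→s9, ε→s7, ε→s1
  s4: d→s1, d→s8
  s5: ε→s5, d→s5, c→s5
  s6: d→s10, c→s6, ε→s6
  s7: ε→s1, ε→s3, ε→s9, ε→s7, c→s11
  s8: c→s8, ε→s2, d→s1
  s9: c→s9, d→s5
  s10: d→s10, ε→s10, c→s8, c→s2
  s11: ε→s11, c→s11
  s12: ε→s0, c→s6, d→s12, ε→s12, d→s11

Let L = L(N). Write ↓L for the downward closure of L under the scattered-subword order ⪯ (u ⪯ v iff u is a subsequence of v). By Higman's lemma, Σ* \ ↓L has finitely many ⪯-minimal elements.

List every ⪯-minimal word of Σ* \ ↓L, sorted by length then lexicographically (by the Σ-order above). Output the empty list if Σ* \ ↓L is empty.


|Q|=13, |F|=6, |δ|=41 (20 ε).
min D↑ (6 st, q0=0, F={5}): 0:d→0,c→1 1:d→2,c→1 2:d→2,c→3 3:d→4,c→3 4:d→5,c→4 5:d→5,c→5 [Hopcroft].
'cdcdd': |S_i|=[12, 10, 9, 8, 6, 1] end={s5} — reject; 5/5 del acc.
1 minimals (antichain).

A = [cdcdd].


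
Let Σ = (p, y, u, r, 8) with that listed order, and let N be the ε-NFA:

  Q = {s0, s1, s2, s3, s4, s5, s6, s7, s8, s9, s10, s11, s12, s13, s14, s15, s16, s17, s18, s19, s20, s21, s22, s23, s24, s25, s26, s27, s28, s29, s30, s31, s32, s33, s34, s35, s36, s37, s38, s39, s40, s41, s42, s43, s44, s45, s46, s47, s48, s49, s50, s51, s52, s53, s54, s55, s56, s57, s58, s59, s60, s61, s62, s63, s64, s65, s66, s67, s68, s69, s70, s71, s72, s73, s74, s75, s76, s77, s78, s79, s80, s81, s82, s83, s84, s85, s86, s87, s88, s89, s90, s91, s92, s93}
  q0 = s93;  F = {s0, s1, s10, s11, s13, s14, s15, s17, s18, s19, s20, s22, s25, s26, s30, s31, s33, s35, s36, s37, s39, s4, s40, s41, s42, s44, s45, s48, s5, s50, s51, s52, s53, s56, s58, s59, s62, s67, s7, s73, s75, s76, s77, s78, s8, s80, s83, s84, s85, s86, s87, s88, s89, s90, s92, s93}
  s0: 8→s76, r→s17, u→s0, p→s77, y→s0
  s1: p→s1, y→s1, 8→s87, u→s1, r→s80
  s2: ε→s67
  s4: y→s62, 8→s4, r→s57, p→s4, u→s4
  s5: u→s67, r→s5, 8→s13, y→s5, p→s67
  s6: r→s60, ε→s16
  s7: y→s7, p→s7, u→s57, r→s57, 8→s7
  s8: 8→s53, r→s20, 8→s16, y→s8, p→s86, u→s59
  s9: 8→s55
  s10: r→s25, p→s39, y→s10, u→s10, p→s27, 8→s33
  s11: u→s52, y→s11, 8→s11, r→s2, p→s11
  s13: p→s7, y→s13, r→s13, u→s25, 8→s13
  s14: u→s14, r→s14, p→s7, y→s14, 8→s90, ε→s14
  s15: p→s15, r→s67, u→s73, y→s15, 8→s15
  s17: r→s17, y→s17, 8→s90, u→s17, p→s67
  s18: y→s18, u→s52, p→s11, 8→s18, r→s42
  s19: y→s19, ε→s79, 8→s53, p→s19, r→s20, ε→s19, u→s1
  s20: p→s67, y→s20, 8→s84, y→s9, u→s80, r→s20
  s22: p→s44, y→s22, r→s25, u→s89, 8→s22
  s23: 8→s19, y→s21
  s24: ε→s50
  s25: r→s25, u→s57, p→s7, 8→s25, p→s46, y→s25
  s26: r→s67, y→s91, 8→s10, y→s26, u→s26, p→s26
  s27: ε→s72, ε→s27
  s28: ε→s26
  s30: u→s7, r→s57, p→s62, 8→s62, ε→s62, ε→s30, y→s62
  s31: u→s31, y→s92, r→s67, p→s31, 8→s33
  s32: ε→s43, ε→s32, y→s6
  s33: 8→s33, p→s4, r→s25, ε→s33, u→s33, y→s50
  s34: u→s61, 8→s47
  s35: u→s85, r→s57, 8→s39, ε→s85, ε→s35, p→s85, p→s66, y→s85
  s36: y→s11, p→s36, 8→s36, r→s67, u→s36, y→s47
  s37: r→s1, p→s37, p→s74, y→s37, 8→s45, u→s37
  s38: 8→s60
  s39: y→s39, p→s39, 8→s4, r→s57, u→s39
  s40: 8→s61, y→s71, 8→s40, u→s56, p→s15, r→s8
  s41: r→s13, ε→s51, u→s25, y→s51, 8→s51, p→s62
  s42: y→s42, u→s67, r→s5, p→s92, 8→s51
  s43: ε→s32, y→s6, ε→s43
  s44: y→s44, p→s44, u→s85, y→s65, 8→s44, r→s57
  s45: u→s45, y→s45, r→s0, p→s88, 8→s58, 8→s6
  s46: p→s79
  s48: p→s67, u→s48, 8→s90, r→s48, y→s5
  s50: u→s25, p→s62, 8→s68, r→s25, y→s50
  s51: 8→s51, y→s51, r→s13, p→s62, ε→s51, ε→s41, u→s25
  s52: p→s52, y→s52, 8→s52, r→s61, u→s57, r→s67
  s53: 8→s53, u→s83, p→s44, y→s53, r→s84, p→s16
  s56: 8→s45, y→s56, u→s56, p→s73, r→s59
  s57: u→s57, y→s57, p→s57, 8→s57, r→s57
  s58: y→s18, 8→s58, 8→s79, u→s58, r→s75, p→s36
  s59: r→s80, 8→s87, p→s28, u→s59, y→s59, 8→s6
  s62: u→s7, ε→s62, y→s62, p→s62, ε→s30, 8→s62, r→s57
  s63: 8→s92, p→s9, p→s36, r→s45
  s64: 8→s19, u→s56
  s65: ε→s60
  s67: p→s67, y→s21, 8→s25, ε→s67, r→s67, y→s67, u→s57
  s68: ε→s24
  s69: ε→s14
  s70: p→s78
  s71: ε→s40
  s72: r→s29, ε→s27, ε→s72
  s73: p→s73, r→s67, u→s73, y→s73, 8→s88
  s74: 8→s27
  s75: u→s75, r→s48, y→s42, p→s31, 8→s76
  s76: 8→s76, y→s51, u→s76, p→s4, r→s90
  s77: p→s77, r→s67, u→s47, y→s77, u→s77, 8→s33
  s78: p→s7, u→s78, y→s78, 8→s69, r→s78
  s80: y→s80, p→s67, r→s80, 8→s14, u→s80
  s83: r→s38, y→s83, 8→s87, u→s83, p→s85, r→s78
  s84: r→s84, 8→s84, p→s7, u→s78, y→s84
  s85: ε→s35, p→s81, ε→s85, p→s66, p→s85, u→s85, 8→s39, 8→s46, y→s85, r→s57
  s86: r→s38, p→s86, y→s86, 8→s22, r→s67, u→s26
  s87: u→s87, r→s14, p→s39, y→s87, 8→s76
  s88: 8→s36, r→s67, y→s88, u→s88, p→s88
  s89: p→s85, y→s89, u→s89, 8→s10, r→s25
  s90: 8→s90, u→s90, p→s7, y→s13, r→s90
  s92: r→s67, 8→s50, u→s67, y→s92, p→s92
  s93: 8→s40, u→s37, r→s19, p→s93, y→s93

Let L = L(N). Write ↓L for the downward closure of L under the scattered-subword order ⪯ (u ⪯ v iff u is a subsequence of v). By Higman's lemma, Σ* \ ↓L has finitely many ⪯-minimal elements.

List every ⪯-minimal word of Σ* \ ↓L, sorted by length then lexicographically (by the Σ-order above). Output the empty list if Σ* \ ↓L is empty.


|Q|=94, |F|=56, |δ|=358 (32 ε).
min D↑ (54 st, q0=0, F={31}): 0:p→0,y→0,u→1,r→2,8→3 1:p→1,y→1,u→1,r→4,8→5 2:p→2,y→2,u→4,r→6,8→7 3:p→8,y→3,u→9,r→10,8→3 4:p→4,y→4,u→4,r→11,8→12 5:p→13,y→5,u→5,r→14,8→15 6:p→16,y→6,u→11,r→6,8→17 7:p→18,y→7,u→19,r→17,8→7 8:p→8,y→8,u→20,r→16,8→8 9:p→20,y→9,u→9,r→21,8→5 10:p→22,y→10,u→21,r→6,8→7 11:p→16,y→11,u→11,r→11,8→23 12:p→24,y→12,u→12,r→23,8→25 13:p→13,y→13,u→13,r→16,8→26 14:p→27,y→14,u→14,r→28,8→25 15:p→26,y→29,u→15,r→30,8→15 16:p→16,y→16,u→31,r→16,8→32 17:p→33,y→17,u→34,r→17,8→17 18:p→18,y→18,u→35,r→31,8→18 19:p→35,y→19,u→19,r→34,8→12 20:p→20,y→20,u→20,r→16,8→13 21:p→36,y→21,u→21,r→11,8→12 22:p→22,y→22,u→36,r→16,8→37 23:p→33,y→23,u→23,r→23,8→38 24:p→24,y→24,u→24,r→31,8→39 25:p→39,y→40,u→25,r→38,8→25 26:p→26,y→41,u→26,r→16,8→26 27:p→27,y→27,u→27,r→16,8→42 28:p→16,y→28,u→28,r→28,8→38 29:p→41,y→29,u→43,r→44,8→29 30:p→45,y→44,u→30,r→46,8→25 31:p→31,y→31,u→31,r→31,8→31 32:p→33,y→32,u→31,r→32,8→32 33:p→33,y→33,u→31,r→31,8→33 34:p→33,y→34,u→34,r→34,8→23 35:p→35,y→35,u→35,r→31,8→24 36:p→36,y→36,u→36,r→16,8→47 37:p→18,y→37,u→48,r→32,8→37 38:p→33,y→49,u→38,r→38,8→38 39:p→39,y→50,u→39,r→31,8→39 40:p→50,y→40,u→32,r→49,8→40 41:p→41,y→41,u→43,r→16,8→41 42:p→39,y→51,u→42,r→32,8→42 43:p→43,y→43,u→31,r→16,8→43 44:p→52,y→44,u→16,r→53,8→40 45:p→45,y→52,u→45,r→16,8→42 46:p→16,y→53,u→46,r→46,8→38 47:p→24,y→47,u→47,r→32,8→42 48:p→35,y→48,u→48,r→32,8→47 49:p→33,y→49,u→32,r→49,8→49 50:p→50,y→50,u→33,r→31,8→50 51:p→50,y→51,u→32,r→32,8→51 52:p→52,y→52,u→16,r→16,8→51 53:p→16,y→53,u→16,r→53,8→49 (ε-aug+det+¬).
'rrpu': |S_i|=[82, 67, 23, 7, 1] end={s57} rej; 4/4 del acc.
'r8pr': run [82, 67, 42, 19, 2] end={s29,s57} rej; 4/4 deletions ∈↓L.
'8pru': run [82, 77, 46, 12, 1] end={s57} rej; 4/4 del acc.
'u88yuu': run [82, 67, 49, 36, 24, 9, 1] end={s57} rej; 6/6 del acc.
4 minimals (antichain).

A = [rrpu, r8pr, 8pru, u88yuu].


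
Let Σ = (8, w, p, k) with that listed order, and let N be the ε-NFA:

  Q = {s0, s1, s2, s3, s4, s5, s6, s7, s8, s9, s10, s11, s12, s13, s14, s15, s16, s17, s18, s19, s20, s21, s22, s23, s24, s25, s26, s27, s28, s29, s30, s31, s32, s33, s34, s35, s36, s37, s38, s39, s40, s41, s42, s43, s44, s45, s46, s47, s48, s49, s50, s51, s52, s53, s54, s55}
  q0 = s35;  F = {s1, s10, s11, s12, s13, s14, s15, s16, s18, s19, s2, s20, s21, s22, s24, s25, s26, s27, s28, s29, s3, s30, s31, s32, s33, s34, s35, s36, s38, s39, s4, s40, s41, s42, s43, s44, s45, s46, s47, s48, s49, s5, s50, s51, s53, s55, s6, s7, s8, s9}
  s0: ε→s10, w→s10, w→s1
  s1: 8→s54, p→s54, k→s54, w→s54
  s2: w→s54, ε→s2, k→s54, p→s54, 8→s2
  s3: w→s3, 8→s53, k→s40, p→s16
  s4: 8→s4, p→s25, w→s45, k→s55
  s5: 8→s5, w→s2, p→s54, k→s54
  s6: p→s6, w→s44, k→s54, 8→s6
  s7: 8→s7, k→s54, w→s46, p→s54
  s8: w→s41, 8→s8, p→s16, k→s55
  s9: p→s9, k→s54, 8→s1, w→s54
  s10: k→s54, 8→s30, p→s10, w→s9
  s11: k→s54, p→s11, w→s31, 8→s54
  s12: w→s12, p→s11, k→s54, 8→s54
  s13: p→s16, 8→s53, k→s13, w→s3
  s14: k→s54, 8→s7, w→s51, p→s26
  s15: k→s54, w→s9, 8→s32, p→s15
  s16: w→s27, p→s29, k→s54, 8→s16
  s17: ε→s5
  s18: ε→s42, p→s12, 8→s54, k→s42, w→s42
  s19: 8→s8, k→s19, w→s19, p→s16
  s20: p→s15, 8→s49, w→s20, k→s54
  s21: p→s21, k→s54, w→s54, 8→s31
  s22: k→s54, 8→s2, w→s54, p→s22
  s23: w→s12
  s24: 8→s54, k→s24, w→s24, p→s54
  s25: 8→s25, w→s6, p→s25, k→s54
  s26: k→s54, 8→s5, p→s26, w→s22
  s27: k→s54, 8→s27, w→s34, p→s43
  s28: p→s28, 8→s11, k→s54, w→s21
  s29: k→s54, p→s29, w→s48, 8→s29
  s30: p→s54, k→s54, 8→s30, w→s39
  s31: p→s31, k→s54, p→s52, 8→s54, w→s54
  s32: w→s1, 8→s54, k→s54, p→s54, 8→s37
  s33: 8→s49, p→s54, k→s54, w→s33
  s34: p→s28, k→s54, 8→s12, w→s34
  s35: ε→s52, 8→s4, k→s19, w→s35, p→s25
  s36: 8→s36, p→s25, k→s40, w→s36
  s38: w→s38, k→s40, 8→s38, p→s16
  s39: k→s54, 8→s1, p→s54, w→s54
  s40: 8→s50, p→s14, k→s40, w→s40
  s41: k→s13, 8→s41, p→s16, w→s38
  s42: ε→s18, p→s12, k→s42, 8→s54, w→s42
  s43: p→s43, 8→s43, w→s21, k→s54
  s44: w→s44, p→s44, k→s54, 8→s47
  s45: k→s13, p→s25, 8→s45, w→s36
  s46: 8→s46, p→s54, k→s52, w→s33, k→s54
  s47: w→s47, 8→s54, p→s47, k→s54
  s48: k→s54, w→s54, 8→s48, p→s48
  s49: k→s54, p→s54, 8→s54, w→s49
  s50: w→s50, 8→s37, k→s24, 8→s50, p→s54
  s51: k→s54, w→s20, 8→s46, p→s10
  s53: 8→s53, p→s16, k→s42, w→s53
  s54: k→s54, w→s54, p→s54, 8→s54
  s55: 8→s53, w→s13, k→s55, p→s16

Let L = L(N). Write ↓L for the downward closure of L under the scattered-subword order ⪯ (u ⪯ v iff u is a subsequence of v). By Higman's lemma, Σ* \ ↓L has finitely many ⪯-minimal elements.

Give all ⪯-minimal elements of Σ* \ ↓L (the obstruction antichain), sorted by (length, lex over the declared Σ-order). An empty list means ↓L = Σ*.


|Q|=56, |F|=50, |δ|=217 (6 ε).
min D↑ (50 st, q0=0, F={7}): 0:8→1,w→0,p→2,k→3 1:8→1,w→4,p→2,k→5 2:8→2,w→6,p→2,k→7 3:8→8,w→3,p→9,k→3 4:8→4,w→10,p→2,k→11 5:8→12,w→11,p→9,k→5 6:8→6,w→13,p→6,k→7 7:8→7,w→7,p→7,k→7 8:8→8,w→14,p→9,k→5 9:8→9,w→15,p→16,k→7 10:8→10,w→10,p→2,k→17 11:8→12,w→18,p→9,k→11 12:8→12,w→12,p→9,k→19 13:8→20,w→13,p→13,k→7 14:8→14,w→21,p→9,k→11 15:8→15,w→22,p→23,k→7 16:8→16,w→24,p→16,k→7 17:8→25,w→17,p→26,k→17 18:8→12,w→18,p→9,k→17 19:8→7,w→19,p→27,k→19 20:8→7,w→20,p→20,k→7 21:8→21,w→21,p→9,k→17 22:8→27,w→22,p→28,k→7 23:8→23,w→29,p→23,k→7 24:8→24,w→7,p→24,k→7 25:8→25,w→25,p→7,k→30 26:8→31,w→32,p→33,k→7 27:8→7,w→27,p→34,k→7 28:8→34,w→29,p→28,k→7 29:8→35,w→7,p→29,k→7 30:8→7,w→30,p→7,k→30 31:8→31,w→36,p→7,k→7 32:8→36,w→37,p→38,k→7 33:8→39,w→40,p→33,k→7 34:8→7,w→35,p→34,k→7 35:8→7,w→7,p→35,k→7 36:8→36,w→41,p→7,k→7 37:8→42,w→37,p→43,k→7 38:8→44,w→45,p→38,k→7 39:8→39,w→46,p→7,k→7 40:8→46,w→7,p→40,k→7 41:8→42,w→41,p→7,k→7 42:8→7,w→42,p→7,k→7 43:8→47,w→45,p→43,k→7 44:8→44,w→48,p→7,k→7 45:8→49,w→7,p→45,k→7 46:8→46,w→7,p→7,k→7 47:8→7,w→49,p→7,k→7 48:8→49,w→7,p→7,k→7 49:8→7,w→7,p→7,k→7 [Hopcroft].
'pk': N↓-sim [53, 36, 2] end={s52,s54} — reject; 2/2 deletions ∈↓L.
'8k8k8': |S_i|=[53, 51, 41, 29, 8, 1] end={s54} — reject; 5/5 single-dels accept.
'pww88': run [53, 36, 29, 19, 10, 2] end={s37,s54} rej; 5/5 single-dels accept.
'kppww': |S_i|=[53, 45, 32, 21, 10, 1] end={s54} — reject; 5/5 deletions ∈↓L.
'8wwk8p': |S_i|=[53, 51, 48, 45, 29, 15, 1] end={s54} rej; 6/6 single-dels accept.
5 obstructions.

Antichain: [pk, 8k8k8, pww88, kppww, 8wwk8p].
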